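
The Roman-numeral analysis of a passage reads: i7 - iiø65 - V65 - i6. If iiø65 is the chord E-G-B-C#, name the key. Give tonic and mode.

B minor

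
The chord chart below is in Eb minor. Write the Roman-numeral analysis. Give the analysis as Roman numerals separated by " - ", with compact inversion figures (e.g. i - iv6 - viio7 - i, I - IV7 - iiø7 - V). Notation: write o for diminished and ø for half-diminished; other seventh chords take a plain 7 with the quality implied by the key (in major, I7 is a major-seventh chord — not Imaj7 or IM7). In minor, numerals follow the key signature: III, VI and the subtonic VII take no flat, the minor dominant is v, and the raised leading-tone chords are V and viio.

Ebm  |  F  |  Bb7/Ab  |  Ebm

i - V/V - V42 - i

Ebm has root Eb, degree 1 in Eb minor, so i.
F is the secondary dominant of V (major triad on F): V/V.
Bb7/Ab has root Bb, degree 5 in Eb minor, so V42.
Ebm: minor triad on Eb = scale degree 1 → i.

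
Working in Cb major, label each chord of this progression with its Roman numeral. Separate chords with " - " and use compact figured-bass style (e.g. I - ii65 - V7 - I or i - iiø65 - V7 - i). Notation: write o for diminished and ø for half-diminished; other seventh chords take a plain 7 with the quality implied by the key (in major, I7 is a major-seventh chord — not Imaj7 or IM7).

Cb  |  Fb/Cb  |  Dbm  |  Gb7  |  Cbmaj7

Cb has root Cb, degree 1 in Cb major, so I.
Fb/Cb: major triad on Fb = scale degree 4 → IV64.
Dbm: root Db is the supertonic; minor triad there is ii.
Gb7: root Gb is the dominant; dominant seventh chord there is V7.
Cbmaj7: major seventh chord on Cb = scale degree 1 → I7.

I - IV64 - ii - V7 - I7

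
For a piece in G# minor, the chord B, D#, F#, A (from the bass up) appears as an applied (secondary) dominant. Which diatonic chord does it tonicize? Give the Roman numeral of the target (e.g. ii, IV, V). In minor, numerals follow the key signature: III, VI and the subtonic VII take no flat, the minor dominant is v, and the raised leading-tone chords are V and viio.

VI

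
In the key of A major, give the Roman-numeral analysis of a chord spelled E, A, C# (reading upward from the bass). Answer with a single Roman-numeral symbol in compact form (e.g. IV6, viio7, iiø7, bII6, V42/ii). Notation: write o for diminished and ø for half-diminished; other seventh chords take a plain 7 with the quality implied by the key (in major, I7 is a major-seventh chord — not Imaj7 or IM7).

I64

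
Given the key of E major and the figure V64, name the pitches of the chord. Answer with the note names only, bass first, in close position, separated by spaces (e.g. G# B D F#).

F# B D#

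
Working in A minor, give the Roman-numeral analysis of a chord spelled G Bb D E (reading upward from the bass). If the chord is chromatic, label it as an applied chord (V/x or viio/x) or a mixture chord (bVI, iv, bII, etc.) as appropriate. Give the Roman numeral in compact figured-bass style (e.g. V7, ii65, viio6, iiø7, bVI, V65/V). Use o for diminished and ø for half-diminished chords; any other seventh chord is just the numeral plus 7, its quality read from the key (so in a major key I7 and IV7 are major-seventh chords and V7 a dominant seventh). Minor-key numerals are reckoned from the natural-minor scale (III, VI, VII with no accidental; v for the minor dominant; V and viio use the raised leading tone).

viiø65/VI

Stacked in thirds the chord is E-G-Bb-D: a half-diminished seventh chord on E.
E sits a half step below F (VI in A minor); a diminished chord there is the applied leading-tone chord of VI.
With G in the bass the chord is in first inversion, so the figured bass is 65.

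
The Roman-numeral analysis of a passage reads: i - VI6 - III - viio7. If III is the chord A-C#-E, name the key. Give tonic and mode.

The anchor chord is a major triad on A, labeled III.
If A is scale degree 3 and the mode makes that degree carry a major triad, the tonic is F# and the mode is minor.

F# minor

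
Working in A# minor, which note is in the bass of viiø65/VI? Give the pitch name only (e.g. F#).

The applied chord viiø65/VI is rooted on E#: E#-G#-B-D#.
The figure 65 means first inversion — the third is in the bass.

G#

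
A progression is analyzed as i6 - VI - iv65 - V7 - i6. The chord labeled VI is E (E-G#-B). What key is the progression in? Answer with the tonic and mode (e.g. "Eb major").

G# minor

VI is given as E-G#-B — a major triad with root E.
Counting down 5 scale steps from E places the tonic on G#; a major triad on degree 6 is diatonic only in minor.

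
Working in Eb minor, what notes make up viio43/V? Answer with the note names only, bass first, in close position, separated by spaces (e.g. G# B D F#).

Eb Gb A C

The slash marks an applied leading-tone chord: viio of V. In Eb minor, V is Bb, so the leading tone to it is A, a half step below.
Building a fully diminished seventh chord on A gives A-C-Eb-Gb.
With the 43 figure the chord is in second inversion; from the bass Eb upward in close position it reads Eb-Gb-A-C.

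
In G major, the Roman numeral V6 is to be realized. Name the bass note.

F#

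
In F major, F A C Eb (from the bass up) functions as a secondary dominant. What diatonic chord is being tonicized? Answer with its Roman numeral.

IV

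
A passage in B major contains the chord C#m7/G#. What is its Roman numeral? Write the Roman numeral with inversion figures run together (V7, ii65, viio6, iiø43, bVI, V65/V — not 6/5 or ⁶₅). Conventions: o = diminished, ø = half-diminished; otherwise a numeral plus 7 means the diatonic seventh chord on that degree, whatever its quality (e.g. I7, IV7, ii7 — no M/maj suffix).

ii43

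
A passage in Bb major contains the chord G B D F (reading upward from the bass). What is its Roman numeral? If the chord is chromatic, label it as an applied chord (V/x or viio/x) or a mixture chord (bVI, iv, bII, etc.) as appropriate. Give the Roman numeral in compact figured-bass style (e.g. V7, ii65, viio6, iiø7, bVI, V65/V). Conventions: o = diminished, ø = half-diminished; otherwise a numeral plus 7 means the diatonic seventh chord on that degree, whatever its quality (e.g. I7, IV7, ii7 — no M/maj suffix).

The pitches G-B-D-F form a dominant seventh chord rooted on G.
G is not a diatonic chord root with this quality in Bb major, but it lies a perfect fifth above C (ii), so the chord functions as an applied dominant of ii.

V7/ii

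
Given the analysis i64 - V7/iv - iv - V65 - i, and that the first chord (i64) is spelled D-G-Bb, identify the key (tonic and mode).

i64 is given as D-G-Bb — a minor triad with root G.
If G is scale degree 1 and the mode makes that degree carry a minor triad, the tonic is G and the mode is minor.

G minor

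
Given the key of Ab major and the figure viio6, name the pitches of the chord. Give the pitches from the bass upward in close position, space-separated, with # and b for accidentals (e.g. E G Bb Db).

Bb Db G

The numeral's case and figure indicate a diminished triad. In Ab major its root, scale degree 7, is G.
Stacking thirds from G gives G-Bb-Db.
The figured bass 6 indicates first inversion, placing the third (Bb) in the bass: Bb-Db-G.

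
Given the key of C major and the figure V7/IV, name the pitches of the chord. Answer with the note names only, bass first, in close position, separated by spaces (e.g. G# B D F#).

C E G Bb

V7/IV is a secondary dominant — the dominant seventh of IV. IV in C major is F, so the applied chord's root is C, a perfect fifth above.
Building a dominant seventh chord on C gives C-E-G-Bb.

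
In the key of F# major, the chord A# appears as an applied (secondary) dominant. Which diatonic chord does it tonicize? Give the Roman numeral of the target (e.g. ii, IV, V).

The chord is a major triad on A#.
A dominant resolves down a perfect fifth: A# → D#. In F# major, D# is scale degree 6, i.e. vi.

vi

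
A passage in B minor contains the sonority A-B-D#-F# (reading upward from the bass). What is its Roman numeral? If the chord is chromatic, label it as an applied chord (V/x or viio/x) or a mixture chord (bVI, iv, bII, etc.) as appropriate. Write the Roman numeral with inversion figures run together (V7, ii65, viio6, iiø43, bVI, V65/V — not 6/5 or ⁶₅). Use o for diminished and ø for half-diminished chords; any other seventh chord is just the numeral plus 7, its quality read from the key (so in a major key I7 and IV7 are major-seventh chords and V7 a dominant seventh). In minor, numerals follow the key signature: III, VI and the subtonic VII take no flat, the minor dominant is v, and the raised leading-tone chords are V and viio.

V42/iv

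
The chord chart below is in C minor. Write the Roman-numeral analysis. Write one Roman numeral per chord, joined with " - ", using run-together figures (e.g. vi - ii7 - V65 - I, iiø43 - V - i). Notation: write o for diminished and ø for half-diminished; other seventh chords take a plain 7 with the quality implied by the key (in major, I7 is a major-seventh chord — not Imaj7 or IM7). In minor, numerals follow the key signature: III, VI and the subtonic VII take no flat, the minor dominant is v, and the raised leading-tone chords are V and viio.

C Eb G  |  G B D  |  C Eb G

i - V - i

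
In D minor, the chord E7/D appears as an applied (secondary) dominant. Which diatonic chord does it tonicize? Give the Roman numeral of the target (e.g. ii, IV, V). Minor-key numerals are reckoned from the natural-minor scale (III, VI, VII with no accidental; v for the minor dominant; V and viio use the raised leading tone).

V

The chord is a dominant seventh chord on E.
A dominant resolves down a perfect fifth: E → A. In D minor, A is scale degree 5, i.e. V.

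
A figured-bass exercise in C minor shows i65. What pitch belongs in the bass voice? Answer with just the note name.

Eb

i in C minor has root C; the chord is C-Eb-G-Bb.
The figure 65 means first inversion — the third is in the bass.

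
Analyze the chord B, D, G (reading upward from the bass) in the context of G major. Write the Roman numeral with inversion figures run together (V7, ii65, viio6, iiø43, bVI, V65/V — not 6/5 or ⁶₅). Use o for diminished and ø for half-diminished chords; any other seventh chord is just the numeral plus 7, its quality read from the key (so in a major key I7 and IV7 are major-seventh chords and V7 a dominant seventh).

I6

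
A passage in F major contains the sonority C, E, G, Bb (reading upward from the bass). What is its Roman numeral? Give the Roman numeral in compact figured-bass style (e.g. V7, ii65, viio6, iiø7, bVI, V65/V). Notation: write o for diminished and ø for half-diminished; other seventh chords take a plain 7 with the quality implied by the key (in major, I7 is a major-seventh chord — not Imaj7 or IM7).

V7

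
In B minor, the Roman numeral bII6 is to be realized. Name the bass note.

E

bII in B minor has root C; the chord is C-E-G.
The figure 6 means first inversion — the third is in the bass.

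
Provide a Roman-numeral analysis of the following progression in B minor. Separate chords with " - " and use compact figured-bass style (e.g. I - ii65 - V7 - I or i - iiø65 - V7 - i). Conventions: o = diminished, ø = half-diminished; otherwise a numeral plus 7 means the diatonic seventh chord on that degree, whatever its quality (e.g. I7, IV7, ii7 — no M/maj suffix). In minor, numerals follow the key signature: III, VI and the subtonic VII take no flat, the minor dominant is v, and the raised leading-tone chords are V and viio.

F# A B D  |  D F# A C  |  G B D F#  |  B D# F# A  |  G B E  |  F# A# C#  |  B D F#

F#-A-B-D: minor seventh chord on B = scale degree 1 → i43.
D-F#-A-C: chromatic; D is V of VI, so V7/VI.
G-B-D-F# has root G, degree 6 in B minor, so VI7.
B-D#-F#-A is the secondary dominant of iv (dominant seventh chord on B): V7/iv.
G-B-E has root E, degree 4 in B minor, so iv6.
F#-A#-C#: major triad on F# = scale degree 5 → V.
B-D-F# has root B, degree 1 in B minor, so i.

i43 - V7/VI - VI7 - V7/iv - iv6 - V - i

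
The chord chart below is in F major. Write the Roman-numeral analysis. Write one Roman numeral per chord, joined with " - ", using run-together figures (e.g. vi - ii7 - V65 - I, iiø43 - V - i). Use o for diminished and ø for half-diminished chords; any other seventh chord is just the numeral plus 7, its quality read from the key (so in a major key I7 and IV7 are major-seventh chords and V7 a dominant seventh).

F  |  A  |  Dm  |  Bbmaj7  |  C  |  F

I - V/vi - vi - IV7 - V - I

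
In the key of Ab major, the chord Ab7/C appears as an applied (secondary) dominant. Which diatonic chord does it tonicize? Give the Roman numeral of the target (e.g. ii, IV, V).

The chord is a dominant seventh chord on Ab.
A dominant resolves down a perfect fifth: Ab → Db. In Ab major, Db is scale degree 4, i.e. IV.

IV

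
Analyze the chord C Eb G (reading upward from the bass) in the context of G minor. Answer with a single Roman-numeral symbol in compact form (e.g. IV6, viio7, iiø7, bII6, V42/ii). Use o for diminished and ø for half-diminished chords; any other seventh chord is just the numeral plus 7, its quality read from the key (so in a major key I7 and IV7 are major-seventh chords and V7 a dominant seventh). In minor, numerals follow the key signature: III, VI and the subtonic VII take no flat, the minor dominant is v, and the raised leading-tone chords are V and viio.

iv

Stacked in thirds the chord is C-Eb-G: a minor triad on C.
In G minor, C is the subdominant; the diatonic minor triad there is iv.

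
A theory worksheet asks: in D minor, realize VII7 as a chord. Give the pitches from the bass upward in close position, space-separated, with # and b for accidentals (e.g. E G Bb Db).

C E G Bb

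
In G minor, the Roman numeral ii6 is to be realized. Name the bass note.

ii in G minor has root A; the chord is A-C-E.
The figure 6 means first inversion — the third is in the bass.

C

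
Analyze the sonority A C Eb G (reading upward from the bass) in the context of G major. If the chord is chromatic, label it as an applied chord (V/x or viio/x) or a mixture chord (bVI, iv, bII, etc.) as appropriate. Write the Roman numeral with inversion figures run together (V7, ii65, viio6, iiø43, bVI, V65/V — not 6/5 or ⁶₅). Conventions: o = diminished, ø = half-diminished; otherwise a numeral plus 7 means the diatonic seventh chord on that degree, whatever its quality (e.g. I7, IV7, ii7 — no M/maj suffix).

The pitches A-C-Eb-G form a half-diminished seventh chord rooted on A.
A is the second degree of G major. This is the half-diminished supertonic seventh, borrowed from the parallel minor.

iiø7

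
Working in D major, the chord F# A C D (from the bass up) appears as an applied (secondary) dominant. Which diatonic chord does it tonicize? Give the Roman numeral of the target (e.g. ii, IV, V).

The chord is a dominant seventh chord on D.
A dominant resolves down a perfect fifth: D → G. In D major, G is scale degree 4, i.e. IV.

IV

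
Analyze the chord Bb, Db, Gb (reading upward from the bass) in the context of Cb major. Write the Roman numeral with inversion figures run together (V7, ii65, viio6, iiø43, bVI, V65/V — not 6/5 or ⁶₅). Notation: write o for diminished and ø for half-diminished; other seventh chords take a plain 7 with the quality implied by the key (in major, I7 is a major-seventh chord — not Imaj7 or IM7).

Stacked in thirds the chord is Gb-Bb-Db: a major triad on Gb.
Gb is scale degree 5 in Cb major, and a major triad on that degree is written V.
With Bb in the bass the chord is in first inversion, so the figured bass is 6.

V6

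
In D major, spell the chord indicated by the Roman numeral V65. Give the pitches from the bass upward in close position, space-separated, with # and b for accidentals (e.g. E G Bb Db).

The numeral's case and figure indicate a dominant seventh chord. In D major its root, the dominant, is A.
That chord is spelled A-C#-E-G.
The figured bass 65 indicates first inversion, placing the third (C#) in the bass: C#-E-G-A.

C# E G A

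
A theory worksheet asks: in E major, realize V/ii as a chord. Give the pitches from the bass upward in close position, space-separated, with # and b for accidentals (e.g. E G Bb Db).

The slash means an applied dominant: we want the dominant of ii. In E major, ii is F# minor, and its dominant is built on C#.
Building a major triad on C# gives C#-E#-G#.

C# E# G#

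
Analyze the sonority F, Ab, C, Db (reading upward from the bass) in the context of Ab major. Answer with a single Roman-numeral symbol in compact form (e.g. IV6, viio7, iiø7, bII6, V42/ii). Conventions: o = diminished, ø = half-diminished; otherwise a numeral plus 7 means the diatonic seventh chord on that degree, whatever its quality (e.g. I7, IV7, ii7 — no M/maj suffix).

IV65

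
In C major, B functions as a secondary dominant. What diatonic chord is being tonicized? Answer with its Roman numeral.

iii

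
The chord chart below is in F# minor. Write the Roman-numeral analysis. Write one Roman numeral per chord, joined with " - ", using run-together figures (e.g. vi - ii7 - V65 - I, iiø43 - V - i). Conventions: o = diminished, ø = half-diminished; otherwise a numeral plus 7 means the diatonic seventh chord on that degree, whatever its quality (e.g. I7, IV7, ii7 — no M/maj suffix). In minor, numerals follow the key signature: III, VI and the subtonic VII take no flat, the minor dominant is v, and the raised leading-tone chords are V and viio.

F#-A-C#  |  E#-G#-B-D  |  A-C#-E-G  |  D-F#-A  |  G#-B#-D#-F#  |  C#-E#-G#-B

i - viio7 - V7/VI - VI - V7/V - V7

F#-A-C# has root F#, degree 1 in F# minor, so i.
E#-G#-B-D: root E# is the leading tone; fully diminished seventh chord there is viio7.
A-C#-E-G: chromatic; A is V of VI, so V7/VI.
D-F#-A has root D, degree 6 in F# minor, so VI.
G#-B#-D#-F#: a dominant seventh chord on G#, the applied dominant of V → V7/V.
C#-E#-G#-B: root C# is the dominant; dominant seventh chord there is V7.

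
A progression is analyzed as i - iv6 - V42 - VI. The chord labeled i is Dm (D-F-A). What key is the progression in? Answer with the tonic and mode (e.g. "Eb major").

D minor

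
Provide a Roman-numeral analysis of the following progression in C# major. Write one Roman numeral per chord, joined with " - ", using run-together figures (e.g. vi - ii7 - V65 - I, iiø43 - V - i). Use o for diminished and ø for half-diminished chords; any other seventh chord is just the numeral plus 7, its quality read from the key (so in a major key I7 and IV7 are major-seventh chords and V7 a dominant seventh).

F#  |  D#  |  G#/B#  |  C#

IV - V/V - V6 - I

F# has root F#, degree 4 in C# major, so IV.
D#: chromatic; D# is V of V, so V/V.
G#/B#: major triad on G# = scale degree 5 → V6.
C# has root C#, degree 1 in C# major, so I.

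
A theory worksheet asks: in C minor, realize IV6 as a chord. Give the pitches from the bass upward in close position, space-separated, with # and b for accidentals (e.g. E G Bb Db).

Scale degree 4 in C minor is F; here the chord built on it is altered to a major triad. IV6 is the major subdominant, borrowed from the parallel major.
So the chord is F-A-C, a major triad.
The figured bass 6 indicates first inversion, placing the third (A) in the bass: A-C-F.

A C F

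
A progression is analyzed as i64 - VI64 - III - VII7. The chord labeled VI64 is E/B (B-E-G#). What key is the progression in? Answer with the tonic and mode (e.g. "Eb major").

G# minor

The chord E/B is a major triad rooted on E; its label is VI64.
VI64 on E implies E is the submediant; that puts the tonic at G#, and the uppercase numeral fits minor mode.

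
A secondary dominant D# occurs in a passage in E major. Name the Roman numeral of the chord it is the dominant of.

The chord is a major triad on D#.
A dominant resolves down a perfect fifth: D# → G#. In E major, G# is scale degree 3, i.e. iii.

iii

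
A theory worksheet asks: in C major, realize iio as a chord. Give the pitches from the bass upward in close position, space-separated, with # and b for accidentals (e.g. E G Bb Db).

iio is the diminished supertonic triad, borrowed from the parallel minor. In C major that root is D.
So the chord is D-F-Ab.

D F Ab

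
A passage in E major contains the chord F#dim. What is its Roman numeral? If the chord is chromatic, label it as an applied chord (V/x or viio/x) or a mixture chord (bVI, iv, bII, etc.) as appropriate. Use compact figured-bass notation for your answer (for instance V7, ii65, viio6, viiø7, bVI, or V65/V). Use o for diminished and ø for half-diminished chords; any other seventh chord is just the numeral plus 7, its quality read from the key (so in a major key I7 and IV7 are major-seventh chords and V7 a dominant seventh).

iio

Stacked in thirds the chord is F#-A-C: a diminished triad on F#.
F# is the second degree of E major. This is the diminished supertonic triad, borrowed from the parallel minor.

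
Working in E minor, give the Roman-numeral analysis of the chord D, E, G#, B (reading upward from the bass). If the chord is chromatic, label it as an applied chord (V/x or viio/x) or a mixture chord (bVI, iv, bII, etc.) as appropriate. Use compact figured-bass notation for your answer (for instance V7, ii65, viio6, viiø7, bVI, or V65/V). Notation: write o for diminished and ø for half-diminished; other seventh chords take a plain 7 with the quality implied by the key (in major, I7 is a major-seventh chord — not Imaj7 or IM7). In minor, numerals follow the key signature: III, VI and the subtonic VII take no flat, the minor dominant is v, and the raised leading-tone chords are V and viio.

Stacked in thirds the chord is E-G#-B-D: a dominant seventh chord on E.
E is not a diatonic chord root with this quality in E minor, but it lies a perfect fifth above A (iv), so the chord functions as an applied dominant of iv.
With D in the bass the chord is in third inversion, so the figured bass is 42.

V42/iv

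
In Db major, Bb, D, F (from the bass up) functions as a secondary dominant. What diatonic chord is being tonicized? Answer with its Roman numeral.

The chord is a major triad on Bb.
A dominant resolves down a perfect fifth: Bb → Eb. In Db major, Eb is scale degree 2, i.e. ii.

ii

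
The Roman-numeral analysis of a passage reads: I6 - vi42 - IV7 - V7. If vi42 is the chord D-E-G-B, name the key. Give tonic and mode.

G major

The chord Em7/D is a minor seventh chord rooted on E; its label is vi42.
Counting down 5 scale steps from E places the tonic on G; a minor seventh chord on degree 6 is diatonic only in major.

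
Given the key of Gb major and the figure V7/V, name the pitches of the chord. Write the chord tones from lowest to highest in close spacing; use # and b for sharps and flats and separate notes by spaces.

Ab C Eb Gb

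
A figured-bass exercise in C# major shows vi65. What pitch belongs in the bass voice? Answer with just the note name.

C#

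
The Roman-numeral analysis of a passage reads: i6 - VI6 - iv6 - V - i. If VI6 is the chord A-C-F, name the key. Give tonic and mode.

A minor

VI6 is given as A-C-F — a major triad with root F.
VI6 on F implies F is the submediant; that puts the tonic at A, and the uppercase numeral fits minor mode.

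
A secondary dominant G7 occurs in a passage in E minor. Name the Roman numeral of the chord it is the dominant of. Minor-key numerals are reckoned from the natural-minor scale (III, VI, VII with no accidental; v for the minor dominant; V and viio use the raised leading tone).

VI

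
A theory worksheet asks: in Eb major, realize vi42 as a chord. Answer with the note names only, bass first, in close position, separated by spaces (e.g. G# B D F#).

In Eb major, the submediant is C, and the diatonic chord built there is a minor seventh chord.
That chord is spelled C-Eb-G-Bb.
With the 42 figure the chord is in third inversion; from the bass Bb upward in close position it reads Bb-C-Eb-G.

Bb C Eb G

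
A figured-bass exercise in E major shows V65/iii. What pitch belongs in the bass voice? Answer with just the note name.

F##

The applied chord V65/iii is rooted on D#: D#-F##-A#-C#.
The figure 65 means first inversion — the third is in the bass.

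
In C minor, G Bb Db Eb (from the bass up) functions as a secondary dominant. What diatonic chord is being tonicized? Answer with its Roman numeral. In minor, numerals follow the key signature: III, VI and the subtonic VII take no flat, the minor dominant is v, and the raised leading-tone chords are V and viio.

The chord is a dominant seventh chord on Eb.
A dominant resolves down a perfect fifth: Eb → Ab. In C minor, Ab is scale degree 6, i.e. VI.

VI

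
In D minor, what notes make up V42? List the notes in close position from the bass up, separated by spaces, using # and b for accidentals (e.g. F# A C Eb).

In D minor, the fifth degree is A. The dominant is major (leading tone raised), so V is a dominant seventh chord.
Stacking thirds from A gives A-C#-E-G.
With the 42 figure the chord is in third inversion; from the bass G upward in close position it reads G-A-C#-E.

G A C# E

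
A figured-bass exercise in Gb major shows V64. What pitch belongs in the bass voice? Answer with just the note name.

Ab

V in Gb major has root Db; the chord is Db-F-Ab.
The figure 64 means second inversion — the fifth is in the bass.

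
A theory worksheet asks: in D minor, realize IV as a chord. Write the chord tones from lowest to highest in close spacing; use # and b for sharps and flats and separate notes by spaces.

G B D

IV is the major subdominant, borrowed from the parallel major. In D minor that root is G.
So the chord is G-B-D.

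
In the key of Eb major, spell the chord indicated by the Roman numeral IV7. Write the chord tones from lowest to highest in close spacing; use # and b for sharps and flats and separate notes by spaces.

Ab C Eb G

The numeral's case and figure indicate a major seventh chord. In Eb major its root, the subdominant, is Ab.
Stacking thirds from Ab gives Ab-C-Eb-G.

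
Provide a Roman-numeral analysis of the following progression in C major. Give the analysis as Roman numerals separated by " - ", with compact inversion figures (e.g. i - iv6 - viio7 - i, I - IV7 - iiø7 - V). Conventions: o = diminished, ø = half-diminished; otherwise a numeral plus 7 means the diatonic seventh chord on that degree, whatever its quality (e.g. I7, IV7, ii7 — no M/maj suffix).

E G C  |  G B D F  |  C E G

E-G-C: major triad on C = scale degree 1 → I6.
G-B-D-F: dominant seventh chord on G = scale degree 5 → V7.
C-E-G: root C is the tonic; major triad there is I.

I6 - V7 - I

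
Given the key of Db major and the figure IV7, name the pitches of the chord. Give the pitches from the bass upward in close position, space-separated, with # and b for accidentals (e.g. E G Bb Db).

In Db major, the subdominant is Gb, and the diatonic chord built there is a major seventh chord.
That chord is spelled Gb-Bb-Db-F.

Gb Bb Db F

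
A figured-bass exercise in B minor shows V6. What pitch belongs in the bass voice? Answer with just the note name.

A#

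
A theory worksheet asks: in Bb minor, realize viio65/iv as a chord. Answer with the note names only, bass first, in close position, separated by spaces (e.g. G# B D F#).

The slash marks an applied leading-tone chord: viio of iv. In Bb minor, iv is Eb, so the leading tone to it is D, a half step below.
Building a fully diminished seventh chord on D gives D-F-Ab-Cb.
The figured bass 65 indicates first inversion, placing the third (F) in the bass: F-Ab-Cb-D.

F Ab Cb D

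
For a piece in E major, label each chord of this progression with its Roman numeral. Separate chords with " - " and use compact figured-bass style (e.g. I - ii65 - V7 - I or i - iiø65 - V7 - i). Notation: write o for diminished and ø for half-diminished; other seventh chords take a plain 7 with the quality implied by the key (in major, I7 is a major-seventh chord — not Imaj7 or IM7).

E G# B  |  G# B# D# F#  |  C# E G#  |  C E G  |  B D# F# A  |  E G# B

I - V7/vi - vi - bVI - V7 - I

E-G#-B: major triad on E = scale degree 1 → I.
G#-B#-D#-F#: a dominant seventh chord on G#, the applied dominant of vi → V7/vi.
C#-E-G#: minor triad on C# = scale degree 6 → vi.
C-E-G is non-diatonic — bVI, a mixture chord from E minor.
B-D#-F#-A has root B, degree 5 in E major, so V7.
E-G#-B: major triad on E = scale degree 1 → I.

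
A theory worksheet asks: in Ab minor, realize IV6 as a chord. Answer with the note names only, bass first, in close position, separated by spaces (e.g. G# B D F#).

IV6 is the major subdominant, borrowed from the parallel major. In Ab minor that root is Db.
So the chord is Db-F-Ab, a major triad.
The figured bass 6 indicates first inversion, placing the third (F) in the bass: F-Ab-Db.

F Ab Db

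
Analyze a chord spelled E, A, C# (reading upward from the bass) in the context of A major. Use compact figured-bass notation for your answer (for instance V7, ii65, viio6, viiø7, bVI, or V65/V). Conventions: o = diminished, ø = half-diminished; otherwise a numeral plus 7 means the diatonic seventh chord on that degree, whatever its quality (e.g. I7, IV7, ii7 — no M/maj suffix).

I64

Stacked in thirds the chord is A-C#-E: a major triad on A.
A is scale degree 1 in A major, and a major triad on that degree is written I.
With E in the bass the chord is in second inversion, so the figured bass is 64.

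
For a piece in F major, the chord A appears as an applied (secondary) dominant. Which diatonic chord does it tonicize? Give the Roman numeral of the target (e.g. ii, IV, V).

vi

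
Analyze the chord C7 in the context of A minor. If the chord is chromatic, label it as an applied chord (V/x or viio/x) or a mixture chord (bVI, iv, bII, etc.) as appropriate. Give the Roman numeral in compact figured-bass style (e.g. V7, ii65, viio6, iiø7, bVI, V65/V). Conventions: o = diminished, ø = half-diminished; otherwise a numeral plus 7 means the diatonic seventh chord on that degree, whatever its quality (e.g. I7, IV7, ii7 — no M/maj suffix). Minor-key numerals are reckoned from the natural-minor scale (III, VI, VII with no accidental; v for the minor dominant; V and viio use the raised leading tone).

V7/VI

The pitches C-E-G-Bb form a dominant seventh chord rooted on C.
C is not a diatonic chord root with this quality in A minor, but it lies a perfect fifth above F (VI), so the chord functions as an applied dominant of VI.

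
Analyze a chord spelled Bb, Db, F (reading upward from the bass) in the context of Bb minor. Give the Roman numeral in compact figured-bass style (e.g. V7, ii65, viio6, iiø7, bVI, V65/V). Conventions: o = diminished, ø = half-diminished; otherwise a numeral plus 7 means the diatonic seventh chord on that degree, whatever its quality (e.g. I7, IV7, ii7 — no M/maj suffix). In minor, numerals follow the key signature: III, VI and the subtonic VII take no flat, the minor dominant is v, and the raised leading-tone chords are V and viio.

The pitches Bb-Db-F form a minor triad rooted on Bb.
In Bb minor, Bb is the tonic; the diatonic minor triad there is i.

i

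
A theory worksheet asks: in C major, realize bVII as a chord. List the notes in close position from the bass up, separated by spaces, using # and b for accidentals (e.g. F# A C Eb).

Scale degree 7 in C major is B; lowering it a half step gives Bb. bVII is a major triad on the lowered seventh degree (the subtonic), borrowed from the parallel minor.
So the chord is Bb-D-F, a major triad.

Bb D F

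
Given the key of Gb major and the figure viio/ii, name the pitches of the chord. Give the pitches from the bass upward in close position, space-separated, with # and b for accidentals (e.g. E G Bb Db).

G Bb Db

viio/ii is a secondary leading-tone chord. The target ii is Ab in Gb major; the applied chord is rooted a semitone below, on G.
Building a diminished triad on G gives G-Bb-Db.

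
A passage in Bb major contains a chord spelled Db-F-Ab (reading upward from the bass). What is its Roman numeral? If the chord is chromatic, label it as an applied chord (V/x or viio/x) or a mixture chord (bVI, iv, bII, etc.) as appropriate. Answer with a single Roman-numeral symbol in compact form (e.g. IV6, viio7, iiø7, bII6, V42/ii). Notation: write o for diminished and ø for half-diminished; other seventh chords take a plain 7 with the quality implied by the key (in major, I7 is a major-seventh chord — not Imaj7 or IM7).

The pitches Db-F-Ab form a major triad rooted on Db.
Db is the lowered third degree of Bb major (diatonic 3 would be D). This is a major triad on the lowered third degree, borrowed from the parallel minor.

bIII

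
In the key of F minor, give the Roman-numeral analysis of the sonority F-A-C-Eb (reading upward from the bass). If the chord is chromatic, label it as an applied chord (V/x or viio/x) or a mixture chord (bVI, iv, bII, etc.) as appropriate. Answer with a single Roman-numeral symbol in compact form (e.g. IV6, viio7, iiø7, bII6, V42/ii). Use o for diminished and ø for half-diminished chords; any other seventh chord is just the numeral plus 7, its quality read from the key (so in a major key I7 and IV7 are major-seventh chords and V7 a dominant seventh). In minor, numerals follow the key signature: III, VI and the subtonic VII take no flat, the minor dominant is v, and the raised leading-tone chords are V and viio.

V7/iv

The pitches F-A-C-Eb form a dominant seventh chord rooted on F.
F is not a diatonic chord root with this quality in F minor, but it lies a perfect fifth above Bb (iv), so the chord functions as an applied dominant of iv.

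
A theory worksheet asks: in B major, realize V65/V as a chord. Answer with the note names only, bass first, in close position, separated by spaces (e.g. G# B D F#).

E# G# B C#

The slash means an applied dominant: we want the dominant of V. In B major, V is F# major, and its dominant is built on C#.
Building a dominant seventh chord on C# gives C#-E#-G#-B.
The figured bass 65 indicates first inversion, placing the third (E#) in the bass: E#-G#-B-C#.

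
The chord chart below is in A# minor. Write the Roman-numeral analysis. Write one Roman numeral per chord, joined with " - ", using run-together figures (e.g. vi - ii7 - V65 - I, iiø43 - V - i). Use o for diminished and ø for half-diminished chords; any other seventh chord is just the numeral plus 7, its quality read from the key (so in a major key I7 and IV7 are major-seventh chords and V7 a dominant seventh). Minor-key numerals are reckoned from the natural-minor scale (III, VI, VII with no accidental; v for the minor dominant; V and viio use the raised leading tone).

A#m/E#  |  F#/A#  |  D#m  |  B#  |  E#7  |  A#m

i64 - VI6 - iv - V/V - V7 - i

A#m/E#: minor triad on A# = scale degree 1 → i64.
F#/A#: root F# is the submediant; major triad there is VI6.
D#m: minor triad on D# = scale degree 4 → iv.
B# is the secondary dominant of V (major triad on B#): V/V.
E#7: dominant seventh chord on E# = scale degree 5 → V7.
A#m: root A# is the tonic; minor triad there is i.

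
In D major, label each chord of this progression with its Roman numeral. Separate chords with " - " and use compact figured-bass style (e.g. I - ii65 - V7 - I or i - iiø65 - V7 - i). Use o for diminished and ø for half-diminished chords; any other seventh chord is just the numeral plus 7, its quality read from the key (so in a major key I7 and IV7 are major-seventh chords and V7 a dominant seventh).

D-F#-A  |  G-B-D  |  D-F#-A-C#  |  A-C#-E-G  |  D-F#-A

I - IV - I7 - V7 - I

D-F#-A: root D is the tonic; major triad there is I.
G-B-D has root G, degree 4 in D major, so IV.
D-F#-A-C#: root D is the tonic; major seventh chord there is I7.
A-C#-E-G has root A, degree 5 in D major, so V7.
D-F#-A has root D, degree 1 in D major, so I.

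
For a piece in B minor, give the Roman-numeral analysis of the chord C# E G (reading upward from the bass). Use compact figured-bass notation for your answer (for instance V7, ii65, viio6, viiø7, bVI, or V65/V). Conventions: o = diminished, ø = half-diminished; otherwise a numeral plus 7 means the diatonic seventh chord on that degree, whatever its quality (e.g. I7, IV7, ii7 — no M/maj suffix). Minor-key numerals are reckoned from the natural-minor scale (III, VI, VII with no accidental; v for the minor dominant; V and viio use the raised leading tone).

iio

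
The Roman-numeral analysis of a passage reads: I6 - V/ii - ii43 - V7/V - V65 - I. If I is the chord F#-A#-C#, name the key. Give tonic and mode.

The anchor chord is a major triad on F#, labeled I.
If F# is scale degree 1 and the mode makes that degree carry a major triad, the tonic is F# and the mode is major.

F# major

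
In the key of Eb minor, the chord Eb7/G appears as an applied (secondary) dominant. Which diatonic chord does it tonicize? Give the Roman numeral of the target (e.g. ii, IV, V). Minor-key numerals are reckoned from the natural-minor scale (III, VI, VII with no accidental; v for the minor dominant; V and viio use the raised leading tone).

The chord is a dominant seventh chord on Eb.
A dominant resolves down a perfect fifth: Eb → Ab. In Eb minor, Ab is scale degree 4, i.e. iv.

iv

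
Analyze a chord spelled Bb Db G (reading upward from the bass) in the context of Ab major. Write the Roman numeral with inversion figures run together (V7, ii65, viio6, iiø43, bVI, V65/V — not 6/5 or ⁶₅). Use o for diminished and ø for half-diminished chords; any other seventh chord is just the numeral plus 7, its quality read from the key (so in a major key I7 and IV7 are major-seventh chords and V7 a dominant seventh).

Stacked in thirds the chord is G-Bb-Db: a diminished triad on G.
In Ab major, G is the leading tone; the diatonic diminished triad there is viio.
With Bb in the bass the chord is in first inversion, so the figured bass is 6.

viio6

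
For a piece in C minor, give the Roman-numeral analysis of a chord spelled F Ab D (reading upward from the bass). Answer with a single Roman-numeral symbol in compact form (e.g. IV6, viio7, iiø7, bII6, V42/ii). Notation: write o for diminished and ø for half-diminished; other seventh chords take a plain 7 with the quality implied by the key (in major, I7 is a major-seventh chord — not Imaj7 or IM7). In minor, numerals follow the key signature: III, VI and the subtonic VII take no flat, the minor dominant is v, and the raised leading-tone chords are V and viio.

iio6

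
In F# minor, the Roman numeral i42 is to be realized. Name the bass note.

E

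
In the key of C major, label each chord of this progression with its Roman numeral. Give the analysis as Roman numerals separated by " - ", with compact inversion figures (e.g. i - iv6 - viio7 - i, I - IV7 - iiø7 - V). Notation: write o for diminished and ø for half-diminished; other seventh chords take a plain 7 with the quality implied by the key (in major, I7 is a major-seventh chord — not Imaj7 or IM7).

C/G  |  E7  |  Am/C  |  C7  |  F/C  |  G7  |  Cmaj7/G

I64 - V7/vi - vi6 - V7/IV - IV64 - V7 - I43

C/G: major triad on C = scale degree 1 → I64.
E7: a dominant seventh chord on E, the applied dominant of vi → V7/vi.
Am/C: root A is the submediant; minor triad there is vi6.
C7 is the secondary dominant of IV (dominant seventh chord on C): V7/IV.
F/C: major triad on F = scale degree 4 → IV64.
G7 has root G, degree 5 in C major, so V7.
Cmaj7/G: major seventh chord on C = scale degree 1 → I43.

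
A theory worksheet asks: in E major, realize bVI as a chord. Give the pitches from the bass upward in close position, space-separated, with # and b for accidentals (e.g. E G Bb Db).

C E G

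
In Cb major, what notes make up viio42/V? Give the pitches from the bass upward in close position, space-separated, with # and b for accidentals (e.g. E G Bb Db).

viio42/V is a secondary leading-tone chord. The target V is Gb in Cb major; the applied chord is rooted a semitone below, on F.
Building a fully diminished seventh chord on F gives F-Ab-Cb-Ebb.
With the 42 figure the chord is in third inversion; from the bass Ebb upward in close position it reads Ebb-F-Ab-Cb.

Ebb F Ab Cb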